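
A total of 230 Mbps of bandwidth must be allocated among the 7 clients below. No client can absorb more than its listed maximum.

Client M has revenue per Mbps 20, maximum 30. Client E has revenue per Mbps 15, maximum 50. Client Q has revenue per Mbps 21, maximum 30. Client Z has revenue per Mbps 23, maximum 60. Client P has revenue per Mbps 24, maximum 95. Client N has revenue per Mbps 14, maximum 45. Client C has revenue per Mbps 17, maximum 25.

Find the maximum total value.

Order the clients by revenue per Mbps: Client P 24 > Client Z 23 > Client Q 21 > Client M 20 > Client C 17 > Client E 15 > Client N 14.
Give Client P 95 to hit its cap of 95 → 135 left.
Client Z takes 60 to reach its cap of 60 → 75 left.
Client Q takes 30 to reach its cap of 30 → 45 left.
Client M: +30 to 30 (cap) → 15 left.
Client C has room for 25 but only 15 remain, so it gets 15.
Total = 20×30 + 21×30 + 23×60 + 24×95 + 17×15 = 5145.

5145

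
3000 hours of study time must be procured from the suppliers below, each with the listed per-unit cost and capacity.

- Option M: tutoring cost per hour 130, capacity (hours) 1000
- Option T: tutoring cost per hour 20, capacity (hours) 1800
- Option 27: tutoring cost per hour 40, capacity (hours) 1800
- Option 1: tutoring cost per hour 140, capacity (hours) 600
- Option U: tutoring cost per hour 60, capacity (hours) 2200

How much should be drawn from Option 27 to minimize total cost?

1200

Use suppliers in increasing cost order.
Option T (20): use full 1800 — 1200 hours to go.
Option 27 (40): take the remaining 1200 — done.
Option U, Option M, Option 1: unused.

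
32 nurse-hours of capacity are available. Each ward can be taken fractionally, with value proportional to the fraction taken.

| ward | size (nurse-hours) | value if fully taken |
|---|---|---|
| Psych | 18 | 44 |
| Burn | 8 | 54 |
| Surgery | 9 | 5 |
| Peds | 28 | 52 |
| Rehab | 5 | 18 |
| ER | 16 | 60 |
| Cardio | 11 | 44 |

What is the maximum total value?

Best value per unit of size first: Burn 54/8≈6.75, Cardio 44/11≈4, ER 60/16≈3.75, Rehab 18/5≈3.6, Psych 44/18≈2.44, Peds 52/28≈1.86, Surgery 5/9≈0.556.
Burn: take in full, 8 nurse-hours for value 54 — 24 left.
Cardio: take in full, 11 nurse-hours for value 44 — 13 left.
Only 13 nurse-hours remain; take 13/16 of ER for value 60×13/16 = 48.75.
Total value = 146.75.

146.75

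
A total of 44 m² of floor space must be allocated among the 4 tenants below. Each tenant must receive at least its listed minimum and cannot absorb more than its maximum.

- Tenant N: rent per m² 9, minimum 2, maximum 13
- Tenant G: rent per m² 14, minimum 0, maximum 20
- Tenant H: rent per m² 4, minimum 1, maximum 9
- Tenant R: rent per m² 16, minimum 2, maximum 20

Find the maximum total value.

631

Meeting every minimum uses 2+0+1+2 = 5 m², leaving 39.
Highest rent per m² first: Tenant R 16 > Tenant G 14 > Tenant N 9 > Tenant H 4.
Tenant R takes 18 more to reach its cap of 20 ; 21 left.
Tenant G takes 20 more to reach its cap of 20 ; 1 left.
Tenant N: +1 (room for 11) → 3. Pool exhausted.
Total = 9×3 + 14×20 + 4×1 + 16×20 = 631.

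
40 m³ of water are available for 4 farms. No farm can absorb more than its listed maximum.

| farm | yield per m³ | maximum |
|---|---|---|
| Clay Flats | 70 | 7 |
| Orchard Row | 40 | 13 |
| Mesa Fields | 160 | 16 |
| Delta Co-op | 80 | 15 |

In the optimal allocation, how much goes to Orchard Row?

Highest yield per m³ first: Mesa Fields 160 > Delta Co-op 80 > Clay Flats 70 > Orchard Row 40.
Mesa Fields takes 16 to reach its cap of 16 → 24 left.
Give Delta Co-op 15 to hit its cap of 15 → 9 left.
Give Clay Flats 7 to hit its cap of 7 → 2 left.
Orchard Row has room for 13 but only 2 remain, so it gets 2.

2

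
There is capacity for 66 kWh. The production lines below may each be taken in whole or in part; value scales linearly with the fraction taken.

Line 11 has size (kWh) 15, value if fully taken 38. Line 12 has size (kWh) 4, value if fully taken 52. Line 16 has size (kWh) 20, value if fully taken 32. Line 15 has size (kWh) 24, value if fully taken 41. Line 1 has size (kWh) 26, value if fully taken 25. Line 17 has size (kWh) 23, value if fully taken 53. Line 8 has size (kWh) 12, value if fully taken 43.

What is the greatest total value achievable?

206.5

Rank by value-to-size ratio: Line 12 52/4≈13, Line 8 43/12≈3.58, Line 11 38/15≈2.53, Line 17 53/23≈2.3, Line 15 41/24≈1.71, Line 16 32/20≈1.6, Line 1 25/26≈0.962.
Take all of Line 12 (4 kWh, value 52) ; 62 kWh left.
Take all of Line 8 (12 kWh, value 43) ; 50 kWh left.
Line 11: take in full, 15 kWh for value 38 ; 35 left.
All 23 kWh of Line 17 fit (value 53) ; 12 remain.
12 kWh left: a 12/24 share of Line 15 gives 41×12/24 = 20.5.
Total value = 206.5.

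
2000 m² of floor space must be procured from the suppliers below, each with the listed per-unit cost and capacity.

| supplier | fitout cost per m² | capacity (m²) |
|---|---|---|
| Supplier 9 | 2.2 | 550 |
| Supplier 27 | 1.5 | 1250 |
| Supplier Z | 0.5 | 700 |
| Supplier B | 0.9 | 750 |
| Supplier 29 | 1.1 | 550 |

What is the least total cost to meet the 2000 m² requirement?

1630

Use suppliers in increasing cost order.
Take 700 from Supplier Z at 0.5 — need 1300 more.
Supplier B at 0.9: take all 750 m² — 550 still needed.
Supplier 29 (1.1): use full 550 — 0 m² to go.
Supplier 27, Supplier 9: unused.
Cost = 700×0.5 + 750×0.9 + 550×1.1 = 1630.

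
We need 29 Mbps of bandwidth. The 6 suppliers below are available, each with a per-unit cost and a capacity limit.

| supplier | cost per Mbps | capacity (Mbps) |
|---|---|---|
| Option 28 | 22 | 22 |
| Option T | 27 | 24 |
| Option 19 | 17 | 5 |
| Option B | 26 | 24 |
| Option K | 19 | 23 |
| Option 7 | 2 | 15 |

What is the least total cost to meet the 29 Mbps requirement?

Fill from the cheapest supplier first.
Take 15 from Option 7 at 2 ; need 14 more.
Option 19 (17): use full 5 ; 9 Mbps to go.
Take 9 from Option K at 19 to finish.
Option 28, Option B, Option T: unused.
Cost = 15×2 + 5×17 + 9×19 = 286.

286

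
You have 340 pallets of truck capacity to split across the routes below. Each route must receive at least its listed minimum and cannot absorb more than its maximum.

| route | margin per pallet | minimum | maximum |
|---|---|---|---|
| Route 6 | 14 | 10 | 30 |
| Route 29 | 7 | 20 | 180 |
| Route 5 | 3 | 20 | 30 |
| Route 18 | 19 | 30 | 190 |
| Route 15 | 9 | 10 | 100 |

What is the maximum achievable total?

Meeting every minimum uses 10+20+20+30+10 = 90 pallets, leaving 250.
Highest margin per pallet first: Route 18 19 > Route 6 14 > Route 15 9 > Route 29 7 > Route 5 3.
Route 18: +160 to 190 (cap) → 90 left.
Route 6: +20 to 30 (cap) → 70 left.
Route 15: +70 (room for 90) → 80. Pool exhausted.
Total = 14×30 + 7×20 + 3×20 + 19×190 + 9×80 = 4950.

4950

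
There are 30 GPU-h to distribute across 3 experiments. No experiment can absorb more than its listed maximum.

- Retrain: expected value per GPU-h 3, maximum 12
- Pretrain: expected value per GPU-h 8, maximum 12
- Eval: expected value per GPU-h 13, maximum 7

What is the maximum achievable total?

220

Rank by expected value per GPU-h: Eval 13 > Pretrain 8 > Retrain 3.
Eval takes 7 to reach its cap of 7 ; 23 left.
Pretrain: +12 to 12 (cap) ; 11 left.
Only 11 left; Retrain takes them to reach 11.
Total = 3×11 + 8×12 + 13×7 = 220.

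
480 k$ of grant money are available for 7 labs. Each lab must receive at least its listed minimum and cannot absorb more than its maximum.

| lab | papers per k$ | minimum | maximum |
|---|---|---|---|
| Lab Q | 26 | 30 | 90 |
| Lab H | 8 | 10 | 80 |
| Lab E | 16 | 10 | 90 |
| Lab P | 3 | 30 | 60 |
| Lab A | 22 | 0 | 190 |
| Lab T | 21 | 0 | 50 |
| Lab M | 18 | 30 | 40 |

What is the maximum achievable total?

9580

Meeting every minimum uses 30+10+10+30+0+0+30 = 110 k$, leaving 370.
Order the labs by papers per k$: Lab Q 26 > Lab A 22 > Lab T 21 > Lab M 18 > Lab E 16 > Lab H 8 > Lab P 3.
Give Lab Q 60 more to hit its cap of 90 → 310 left.
Give Lab A 190 more to hit its cap of 190 → 120 left.
Lab T: +50 to 50 (cap) → 70 left.
Lab M: +10 to 40 (cap) → 60 left.
Lab E has room for 80 more but only 60 remain, so it gets 70.
Total = 26×90 + 8×10 + 16×70 + 3×30 + 22×190 + 21×50 + 18×40 = 9580.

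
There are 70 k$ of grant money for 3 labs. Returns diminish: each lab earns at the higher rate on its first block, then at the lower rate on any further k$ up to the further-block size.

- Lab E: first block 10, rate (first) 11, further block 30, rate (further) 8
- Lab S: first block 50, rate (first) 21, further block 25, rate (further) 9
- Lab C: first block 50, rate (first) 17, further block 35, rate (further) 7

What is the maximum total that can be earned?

Rank every tier by rate: Lab S/T1 21 > Lab C/T1 17 > Lab E/T1 11 > Lab S/T2 9 > Lab E/T2 8 > Lab C/T2 7.
Fill Lab S T1 block (50 at 21) ; 20 left.
Lab C/T1: +20 of 50 at 17; pool empty.
Total = 21×50 + 17×20 = 1390.

1390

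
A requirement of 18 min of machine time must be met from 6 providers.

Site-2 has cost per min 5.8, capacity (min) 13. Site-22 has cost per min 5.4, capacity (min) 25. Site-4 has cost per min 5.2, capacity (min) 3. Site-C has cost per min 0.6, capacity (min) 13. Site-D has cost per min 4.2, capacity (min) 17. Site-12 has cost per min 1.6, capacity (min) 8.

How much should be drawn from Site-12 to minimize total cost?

5

Cheapest first:
Take 13 from Site-C at 0.6 ; need 5 more.
Site-12 (1.6): take the remaining 5 ; done.
Site-D, Site-4, Site-22, Site-2: unused.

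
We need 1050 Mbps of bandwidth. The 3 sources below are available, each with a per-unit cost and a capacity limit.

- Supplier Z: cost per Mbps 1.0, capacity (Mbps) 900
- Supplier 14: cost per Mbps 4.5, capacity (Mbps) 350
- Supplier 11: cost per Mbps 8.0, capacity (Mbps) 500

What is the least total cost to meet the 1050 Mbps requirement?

Cheapest first:
Supplier Z (1.0): use full 900 — 150 Mbps to go.
Take 150 from Supplier 14 at 4.5 to finish.
Supplier 11: unused.
Cost = 900×1.0 + 150×4.5 = 1575.

1575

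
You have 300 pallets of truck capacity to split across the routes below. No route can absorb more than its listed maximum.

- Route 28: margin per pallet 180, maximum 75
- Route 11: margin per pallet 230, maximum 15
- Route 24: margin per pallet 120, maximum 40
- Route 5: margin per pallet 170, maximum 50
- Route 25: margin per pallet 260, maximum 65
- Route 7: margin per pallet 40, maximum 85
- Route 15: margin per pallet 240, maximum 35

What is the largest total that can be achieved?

56350

Highest margin per pallet first: Route 25 260 > Route 15 240 > Route 11 230 > Route 28 180 > Route 5 170 > Route 24 120 > Route 7 40.
Give Route 25 65 to hit its cap of 65 — 235 left.
Give Route 15 35 to hit its cap of 35 — 200 left.
Route 11: +15 to 15 (cap) — 185 left.
Route 28: +75 to 75 (cap) — 110 left.
Route 5: +50 to 50 (cap) — 60 left.
Give Route 24 40 to hit its cap of 40 — 20 left.
Route 7 has room for 85 but only 20 remain, so it gets 20.
Total = 180×75 + 230×15 + 120×40 + 170×50 + 260×65 + 40×20 + 240×35 = 56350.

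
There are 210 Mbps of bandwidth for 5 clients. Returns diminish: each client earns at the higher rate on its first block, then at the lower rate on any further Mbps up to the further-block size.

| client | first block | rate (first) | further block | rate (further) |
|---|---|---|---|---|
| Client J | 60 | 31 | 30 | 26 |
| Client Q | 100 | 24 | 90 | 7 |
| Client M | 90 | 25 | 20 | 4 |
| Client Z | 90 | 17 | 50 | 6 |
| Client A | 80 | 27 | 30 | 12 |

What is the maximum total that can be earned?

Order all 10 blocks by rate: Client J/first 31 > Client A/first 27 > Client J/second 26 > Client M/first 25 > Client Q/first 24 > Client Z/first 17 > Client A/second 12 > Client Q/second 7 > Client Z/second 6 > Client M/second 4.
Client J first at 31: fill all 60 ; 150 left.
Client A/first (27): +80 ; 70 left.
Client J/second (26): +30 ; 40 left.
Client M/first: +40 of 90 at 25; pool empty.
Total = 31×60 + 27×80 + 26×30 + 25×40 = 5800.

5800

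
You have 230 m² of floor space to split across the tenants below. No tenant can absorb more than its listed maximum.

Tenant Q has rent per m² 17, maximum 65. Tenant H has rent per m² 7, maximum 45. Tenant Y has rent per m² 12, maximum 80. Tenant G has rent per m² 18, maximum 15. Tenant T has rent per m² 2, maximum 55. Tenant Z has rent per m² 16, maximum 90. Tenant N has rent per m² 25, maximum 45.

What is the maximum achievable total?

Order the tenants by rent per m²: Tenant N 25 > Tenant G 18 > Tenant Q 17 > Tenant Z 16 > Tenant Y 12 > Tenant H 7 > Tenant T 2.
Tenant N: +45 to 45 (cap) → 185 left.
Give Tenant G 15 to hit its cap of 15 → 170 left.
Tenant Q takes 65 to reach its cap of 65 → 105 left.
Give Tenant Z 90 to hit its cap of 90 → 15 left.
Only 15 left; Tenant Y takes them to reach 15.
Total = 17×65 + 12×15 + 18×15 + 16×90 + 25×45 = 4120.

4120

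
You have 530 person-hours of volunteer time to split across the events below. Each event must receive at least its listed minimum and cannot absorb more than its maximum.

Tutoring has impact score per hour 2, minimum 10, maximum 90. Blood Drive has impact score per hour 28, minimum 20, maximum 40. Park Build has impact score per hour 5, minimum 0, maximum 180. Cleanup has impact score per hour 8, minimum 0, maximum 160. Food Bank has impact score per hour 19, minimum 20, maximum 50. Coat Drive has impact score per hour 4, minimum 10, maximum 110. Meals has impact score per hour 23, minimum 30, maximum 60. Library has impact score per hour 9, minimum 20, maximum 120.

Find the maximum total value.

Meeting every minimum uses 10+20+0+0+20+10+30+20 = 110 person-hours, leaving 420.
Order the events by impact score per hour: Blood Drive 28 > Meals 23 > Food Bank 19 > Library 9 > Cleanup 8 > Park Build 5 > Coat Drive 4 > Tutoring 2.
Give Blood Drive 20 more to hit its cap of 40 ; 400 left.
Meals: +30 to 60 (cap) ; 370 left.
Food Bank takes 30 more to reach its cap of 50 ; 340 left.
Library takes 100 more to reach its cap of 120 ; 240 left.
Give Cleanup 160 more to hit its cap of 160 ; 80 left.
Park Build: +80 (room for 180) → 80. Pool exhausted.
Total = 2×10 + 28×40 + 5×80 + 8×160 + 19×50 + 4×10 + 23×60 + 9×120 = 6270.

6270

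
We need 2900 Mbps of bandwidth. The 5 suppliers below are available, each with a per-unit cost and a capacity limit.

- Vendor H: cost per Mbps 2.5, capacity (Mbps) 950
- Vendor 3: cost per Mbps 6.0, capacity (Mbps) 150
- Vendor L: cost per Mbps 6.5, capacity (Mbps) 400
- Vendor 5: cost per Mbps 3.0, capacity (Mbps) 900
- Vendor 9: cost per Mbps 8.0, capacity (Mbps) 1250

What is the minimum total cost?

Use suppliers in increasing cost order.
Take 950 from Vendor H at 2.5 ; need 1950 more.
Vendor 5 (3.0): use full 900 ; 1050 Mbps to go.
Vendor 3 (6.0): use full 150 ; 900 Mbps to go.
Vendor L at 6.5: take all 400 Mbps ; 500 still needed.
Vendor 9 (8.0): take the remaining 500 ; done.
Cost = 950×2.5 + 900×3.0 + 150×6.0 + 400×6.5 + 500×8.0 = 12575.

12575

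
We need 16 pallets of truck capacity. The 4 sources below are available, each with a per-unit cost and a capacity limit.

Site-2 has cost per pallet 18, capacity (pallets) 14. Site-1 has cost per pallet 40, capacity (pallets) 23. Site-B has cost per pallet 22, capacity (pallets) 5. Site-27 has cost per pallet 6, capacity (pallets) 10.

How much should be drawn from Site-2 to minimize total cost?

Fill from the cheapest source first.
Site-27 (6): use full 10 → 6 pallets to go.
Take 6 from Site-2 at 18 to finish.
Site-B, Site-1: unused.

6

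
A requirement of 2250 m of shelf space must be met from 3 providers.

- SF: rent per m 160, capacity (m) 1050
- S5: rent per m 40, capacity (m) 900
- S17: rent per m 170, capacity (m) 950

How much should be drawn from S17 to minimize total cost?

300

Use providers in increasing cost order.
Take 900 from S5 at 40 → need 1350 more.
SF at 160: take all 1050 m → 300 still needed.
Take 300 from S17 at 170 to finish.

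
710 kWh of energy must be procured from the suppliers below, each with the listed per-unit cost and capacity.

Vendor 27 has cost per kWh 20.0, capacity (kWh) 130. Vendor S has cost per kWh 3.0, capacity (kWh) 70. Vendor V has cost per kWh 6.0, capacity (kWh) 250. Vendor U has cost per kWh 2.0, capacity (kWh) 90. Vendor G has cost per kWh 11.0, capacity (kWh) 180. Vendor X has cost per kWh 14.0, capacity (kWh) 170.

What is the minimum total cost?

5550

Use suppliers in increasing cost order.
Vendor U (2.0): use full 90 → 620 kWh to go.
Vendor S at 3.0: take all 70 kWh → 550 still needed.
Vendor V at 6.0: take all 250 kWh → 300 still needed.
Vendor G (11.0): use full 180 → 120 kWh to go.
Vendor X at 14.0: take 120 of its 170 → requirement met.
Vendor 27: unused.
Cost = 90×2.0 + 70×3.0 + 250×6.0 + 180×11.0 + 120×14.0 = 5550.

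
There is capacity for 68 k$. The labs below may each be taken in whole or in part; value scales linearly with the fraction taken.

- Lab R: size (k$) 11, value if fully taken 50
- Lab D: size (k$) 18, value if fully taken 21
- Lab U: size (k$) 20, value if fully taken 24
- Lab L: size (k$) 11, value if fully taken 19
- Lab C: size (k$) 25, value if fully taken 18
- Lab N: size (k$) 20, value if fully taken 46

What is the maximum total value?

146

Rank by value-to-size ratio: Lab R 50/11≈4.55, Lab N 46/20≈2.3, Lab L 19/11≈1.73, Lab U 24/20≈1.2, Lab D 21/18≈1.17, Lab C 18/25≈0.72.
Take all of Lab R (11 k$, value 50) — 57 k$ left.
All 20 k$ of Lab N fit (value 46) — 37 remain.
All 11 k$ of Lab L fit (value 19) — 26 remain.
Take all of Lab U (20 k$, value 24) — 6 k$ left.
Fill the last 6 k$ with part of Lab D: 6/18 of it earns 7.
Total value = 146.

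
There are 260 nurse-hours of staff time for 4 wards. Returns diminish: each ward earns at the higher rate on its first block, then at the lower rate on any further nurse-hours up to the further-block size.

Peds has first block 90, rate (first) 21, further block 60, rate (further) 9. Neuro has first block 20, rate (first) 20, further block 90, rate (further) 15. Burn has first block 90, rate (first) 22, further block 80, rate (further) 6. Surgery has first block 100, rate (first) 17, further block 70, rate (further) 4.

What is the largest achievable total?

Treat each block as its own option and order by rate: Burn/first 22 > Peds/first 21 > Neuro/first 20 > Surgery/first 17 > Neuro/second 15 > Peds/second 9 > Burn/second 6 > Surgery/second 4.
Burn first at 22: fill all 90 → 170 left.
Peds first at 21: fill all 90 → 80 left.
Fill Neuro first block (20 at 20) → 60 left.
60 remain; put them into Surgery first at 17.
Total = 22×90 + 21×90 + 20×20 + 17×60 = 5290.

5290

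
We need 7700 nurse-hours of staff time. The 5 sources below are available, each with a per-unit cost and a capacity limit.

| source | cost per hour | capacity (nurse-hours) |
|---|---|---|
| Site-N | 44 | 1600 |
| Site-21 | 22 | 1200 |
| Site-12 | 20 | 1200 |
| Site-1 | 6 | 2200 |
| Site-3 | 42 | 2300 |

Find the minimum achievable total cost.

195400

Use sources in increasing cost order.
Site-1 (6): use full 2200 → 5500 nurse-hours to go.
Site-12 (20): use full 1200 → 4300 nurse-hours to go.
Site-21 (22): use full 1200 → 3100 nurse-hours to go.
Site-3 (42): use full 2300 → 800 nurse-hours to go.
Site-N at 44: take 800 of its 1600 → requirement met.
Cost = 2200×6 + 1200×20 + 1200×22 + 2300×42 + 800×44 = 195400.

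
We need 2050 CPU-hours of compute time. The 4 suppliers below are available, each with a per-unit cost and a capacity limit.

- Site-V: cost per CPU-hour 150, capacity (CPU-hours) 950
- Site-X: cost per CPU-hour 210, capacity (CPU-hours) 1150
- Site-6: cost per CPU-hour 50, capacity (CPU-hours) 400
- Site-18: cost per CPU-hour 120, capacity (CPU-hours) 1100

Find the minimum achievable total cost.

234500

Use suppliers in increasing cost order.
Take 400 from Site-6 at 50 → need 1650 more.
Site-18 (120): use full 1100 → 550 CPU-hours to go.
Site-V at 150: take 550 of its 950 → requirement met.
Site-X: unused.
Cost = 400×50 + 1100×120 + 550×150 = 234500.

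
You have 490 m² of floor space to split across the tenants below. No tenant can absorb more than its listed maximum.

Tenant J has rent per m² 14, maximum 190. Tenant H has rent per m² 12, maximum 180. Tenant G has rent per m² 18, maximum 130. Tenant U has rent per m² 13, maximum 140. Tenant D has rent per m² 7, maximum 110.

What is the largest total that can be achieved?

7180

Rank by rent per m²: Tenant G 18 > Tenant J 14 > Tenant U 13 > Tenant H 12 > Tenant D 7.
Tenant G: +130 to 130 (cap) — 360 left.
Tenant J takes 190 to reach its cap of 190 — 170 left.
Give Tenant U 140 to hit its cap of 140 — 30 left.
Tenant H has room for 180 but only 30 remain, so it gets 30.
Total = 14×190 + 12×30 + 18×130 + 13×140 = 7180.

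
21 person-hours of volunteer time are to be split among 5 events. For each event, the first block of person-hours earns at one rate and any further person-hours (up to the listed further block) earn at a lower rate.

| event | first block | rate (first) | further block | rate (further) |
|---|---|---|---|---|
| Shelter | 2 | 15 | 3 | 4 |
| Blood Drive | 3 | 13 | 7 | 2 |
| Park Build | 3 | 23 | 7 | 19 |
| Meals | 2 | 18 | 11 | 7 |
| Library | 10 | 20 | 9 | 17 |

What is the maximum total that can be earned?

Treat each block as its own option and order by rate: Park Build/tier1 23 > Library/tier1 20 > Park Build/tier2 19 > Meals/tier1 18 > Library/tier2 17 > Shelter/tier1 15 > Blood Drive/tier1 13 > Meals/tier2 7 > Shelter/tier2 4 > Blood Drive/tier2 2.
Park Build tier1 at 23: fill all 3 — 18 left.
Library tier1 at 20: fill all 10 — 8 left.
Park Build/tier2 (19): +7 — 1 left.
1 remain; put them into Meals tier1 at 18.
Total = 23×3 + 20×10 + 19×7 + 18×1 = 420.

420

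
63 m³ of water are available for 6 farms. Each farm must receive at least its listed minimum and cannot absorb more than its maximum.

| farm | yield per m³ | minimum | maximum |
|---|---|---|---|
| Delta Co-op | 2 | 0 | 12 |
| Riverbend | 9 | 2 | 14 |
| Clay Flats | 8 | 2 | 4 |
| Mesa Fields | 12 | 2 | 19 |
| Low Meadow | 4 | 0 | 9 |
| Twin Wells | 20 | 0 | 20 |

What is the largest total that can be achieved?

810

Meeting every minimum uses 0+2+2+2+0+0 = 6 m³, leaving 57.
Highest yield per m³ first: Twin Wells 20 > Mesa Fields 12 > Riverbend 9 > Clay Flats 8 > Low Meadow 4 > Delta Co-op 2.
Give Twin Wells 20 more to hit its cap of 20 → 37 left.
Mesa Fields: +17 to 19 (cap) → 20 left.
Give Riverbend 12 more to hit its cap of 14 → 8 left.
Clay Flats: +2 to 4 (cap) → 6 left.
Low Meadow: +6 (room for 9) → 6. Pool exhausted.
Total = 9×14 + 8×4 + 12×19 + 4×6 + 20×20 = 810.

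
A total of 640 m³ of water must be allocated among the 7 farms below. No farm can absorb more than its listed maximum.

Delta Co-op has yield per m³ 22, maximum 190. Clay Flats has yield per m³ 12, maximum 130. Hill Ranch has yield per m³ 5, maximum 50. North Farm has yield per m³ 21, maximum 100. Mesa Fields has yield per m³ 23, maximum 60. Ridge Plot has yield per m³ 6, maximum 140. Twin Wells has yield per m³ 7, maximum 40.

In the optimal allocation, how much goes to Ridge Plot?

120

Rank by yield per m³: Mesa Fields 23 > Delta Co-op 22 > North Farm 21 > Clay Flats 12 > Twin Wells 7 > Ridge Plot 6 > Hill Ranch 5.
Give Mesa Fields 60 to hit its cap of 60 ; 580 left.
Give Delta Co-op 190 to hit its cap of 190 ; 390 left.
North Farm takes 100 to reach its cap of 100 ; 290 left.
Give Clay Flats 130 to hit its cap of 130 ; 160 left.
Twin Wells: +40 to 40 (cap) ; 120 left.
Ridge Plot has room for 140 but only 120 remain, so it gets 120.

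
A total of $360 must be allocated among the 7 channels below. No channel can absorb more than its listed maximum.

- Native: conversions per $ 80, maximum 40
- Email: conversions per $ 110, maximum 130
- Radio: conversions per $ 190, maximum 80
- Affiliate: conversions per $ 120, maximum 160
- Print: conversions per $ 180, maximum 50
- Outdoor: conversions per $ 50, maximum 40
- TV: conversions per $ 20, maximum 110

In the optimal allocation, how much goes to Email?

70

Rank by conversions per $: Radio 190 > Print 180 > Affiliate 120 > Email 110 > Native 80 > Outdoor 50 > TV 20.
Give Radio 80 to hit its cap of 80 ; 280 left.
Print: +50 to 50 (cap) ; 230 left.
Affiliate takes 160 to reach its cap of 160 ; 70 left.
Email has room for 130 but only 70 remain, so it gets 70.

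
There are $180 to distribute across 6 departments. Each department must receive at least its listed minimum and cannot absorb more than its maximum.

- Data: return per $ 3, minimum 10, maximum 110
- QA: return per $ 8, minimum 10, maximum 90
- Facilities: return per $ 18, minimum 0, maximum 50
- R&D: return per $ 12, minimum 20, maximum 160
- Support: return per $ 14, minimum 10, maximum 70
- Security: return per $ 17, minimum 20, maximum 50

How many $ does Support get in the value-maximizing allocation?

40

Meeting every minimum uses 10+10+0+20+10+20 = 70 $, leaving 110.
Highest return per $ first: Facilities 18 > Security 17 > Support 14 > R&D 12 > QA 8 > Data 3.
Facilities: +50 to 50 (cap) — 60 left.
Give Security 30 more to hit its cap of 50 — 30 left.
Support: +30 (room for 60) → 40. Pool exhausted.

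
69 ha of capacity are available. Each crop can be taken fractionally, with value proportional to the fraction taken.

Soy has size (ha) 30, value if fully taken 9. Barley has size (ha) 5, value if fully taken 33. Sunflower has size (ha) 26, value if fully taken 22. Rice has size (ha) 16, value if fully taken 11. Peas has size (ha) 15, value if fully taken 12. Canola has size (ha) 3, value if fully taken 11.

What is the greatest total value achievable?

90.2

Sort by value density: Barley 33/5≈6.6, Canola 11/3≈3.67, Sunflower 22/26≈0.846, Peas 12/15≈0.8, Rice 11/16≈0.688, Soy 9/30≈0.3.
All 5 ha of Barley fit (value 33) ; 64 remain.
Canola: take in full, 3 ha for value 11 ; 61 left.
Take all of Sunflower (26 ha, value 22) ; 35 ha left.
All 15 ha of Peas fit (value 12) ; 20 remain.
Take all of Rice (16 ha, value 11) ; 4 ha left.
4 ha left: a 4/30 share of Soy gives 9×4/30 = 1.2.
Total value = 90.2.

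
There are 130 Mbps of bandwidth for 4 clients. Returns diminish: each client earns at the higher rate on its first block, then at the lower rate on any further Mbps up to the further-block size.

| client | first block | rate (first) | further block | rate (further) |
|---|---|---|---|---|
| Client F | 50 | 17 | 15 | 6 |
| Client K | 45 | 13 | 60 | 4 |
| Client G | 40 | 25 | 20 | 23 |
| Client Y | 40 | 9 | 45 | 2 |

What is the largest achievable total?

2570

Rank every tier by rate: Client G/T1 25 > Client G/T2 23 > Client F/T1 17 > Client K/T1 13 > Client Y/T1 9 > Client F/T2 6 > Client K/T2 4 > Client Y/T2 2.
Client G T1 at 25: fill all 40 → 90 left.
Client G/T2 (23): +20 → 70 left.
Client F T1 at 17: fill all 50 → 20 left.
Client K/T1: +20 of 45 at 13; pool empty.
Total = 25×40 + 23×20 + 17×50 + 13×20 = 2570.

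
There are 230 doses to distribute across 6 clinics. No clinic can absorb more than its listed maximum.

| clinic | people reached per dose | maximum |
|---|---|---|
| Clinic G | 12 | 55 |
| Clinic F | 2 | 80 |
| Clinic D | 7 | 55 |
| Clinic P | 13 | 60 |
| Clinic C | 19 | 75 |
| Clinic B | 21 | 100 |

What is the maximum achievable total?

Order the clinics by people reached per dose: Clinic B 21 > Clinic C 19 > Clinic P 13 > Clinic G 12 > Clinic D 7 > Clinic F 2.
Give Clinic B 100 to hit its cap of 100 → 130 left.
Clinic C takes 75 to reach its cap of 75 → 55 left.
Clinic P: +55 (room for 60) → 55. Pool exhausted.
Total = 13×55 + 19×75 + 21×100 = 4240.

4240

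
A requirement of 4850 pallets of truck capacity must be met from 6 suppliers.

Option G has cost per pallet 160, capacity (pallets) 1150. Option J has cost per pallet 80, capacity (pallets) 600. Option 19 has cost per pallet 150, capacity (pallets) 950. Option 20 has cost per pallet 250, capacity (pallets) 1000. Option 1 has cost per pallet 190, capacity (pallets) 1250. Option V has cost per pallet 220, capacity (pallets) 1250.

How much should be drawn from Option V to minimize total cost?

900

Fill from the cheapest supplier first.
Option J at 80: take all 600 pallets → 4250 still needed.
Option 19 at 150: take all 950 pallets → 3300 still needed.
Option G (160): use full 1150 → 2150 pallets to go.
Option 1 (190): use full 1250 → 900 pallets to go.
Take 900 from Option V at 220 to finish.
Option 20: unused.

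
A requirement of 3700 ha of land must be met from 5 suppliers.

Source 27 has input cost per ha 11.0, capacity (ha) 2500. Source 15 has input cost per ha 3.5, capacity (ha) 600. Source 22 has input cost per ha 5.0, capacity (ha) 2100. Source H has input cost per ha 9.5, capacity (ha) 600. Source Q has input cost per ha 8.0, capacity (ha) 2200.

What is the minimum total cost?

Cheapest first:
Source 15 (3.5): use full 600 → 3100 ha to go.
Source 22 (5.0): use full 2100 → 1000 ha to go.
Take 1000 from Source Q at 8.0 to finish.
Source H, Source 27: unused.
Cost = 600×3.5 + 2100×5.0 + 1000×8.0 = 20600.

20600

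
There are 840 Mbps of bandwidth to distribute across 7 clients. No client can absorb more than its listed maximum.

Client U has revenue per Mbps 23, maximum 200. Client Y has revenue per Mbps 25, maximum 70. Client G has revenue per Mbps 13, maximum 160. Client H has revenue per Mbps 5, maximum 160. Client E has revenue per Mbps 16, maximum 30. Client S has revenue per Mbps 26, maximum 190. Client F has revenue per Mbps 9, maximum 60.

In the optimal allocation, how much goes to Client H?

130

Highest revenue per Mbps first: Client S 26 > Client Y 25 > Client U 23 > Client E 16 > Client G 13 > Client F 9 > Client H 5.
Client S takes 190 to reach its cap of 190 → 650 left.
Give Client Y 70 to hit its cap of 70 → 580 left.
Client U: +200 to 200 (cap) → 380 left.
Client E: +30 to 30 (cap) → 350 left.
Give Client G 160 to hit its cap of 160 → 190 left.
Client F: +60 to 60 (cap) → 130 left.
Client H: +130 (room for 160) → 130. Pool exhausted.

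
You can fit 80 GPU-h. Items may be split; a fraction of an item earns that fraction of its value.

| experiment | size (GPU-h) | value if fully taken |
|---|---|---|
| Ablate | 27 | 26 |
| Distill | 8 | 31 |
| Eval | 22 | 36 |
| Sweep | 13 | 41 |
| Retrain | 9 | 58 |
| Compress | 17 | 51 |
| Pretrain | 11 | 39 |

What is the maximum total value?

256

Best value per unit of size first: Retrain 58/9≈6.44, Distill 31/8≈3.88, Pretrain 39/11≈3.55, Sweep 41/13≈3.15, Compress 51/17≈3, Eval 36/22≈1.64, Ablate 26/27≈0.963.
Take all of Retrain (9 GPU-h, value 58) — 71 GPU-h left.
All 8 GPU-h of Distill fit (value 31) — 63 remain.
Pretrain: take in full, 11 GPU-h for value 39 — 52 left.
Sweep: take in full, 13 GPU-h for value 41 — 39 left.
Compress: take in full, 17 GPU-h for value 51 — 22 left.
Take all of Eval (22 GPU-h, value 36) — 0 GPU-h left.
Total value = 256.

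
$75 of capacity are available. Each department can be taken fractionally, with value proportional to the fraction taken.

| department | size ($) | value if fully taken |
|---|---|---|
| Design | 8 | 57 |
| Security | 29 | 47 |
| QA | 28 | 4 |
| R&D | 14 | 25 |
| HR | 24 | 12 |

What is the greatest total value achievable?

141

Rank by value-to-size ratio: Design 57/8≈7.12, R&D 25/14≈1.79, Security 47/29≈1.62, HR 12/24≈0.5, QA 4/28≈0.143.
Take all of Design (8 $, value 57) — 67 $ left.
Take all of R&D (14 $, value 25) — 53 $ left.
Security: take in full, 29 $ for value 47 — 24 left.
All 24 $ of HR fit (value 12) — 0 remain.
Total value = 141.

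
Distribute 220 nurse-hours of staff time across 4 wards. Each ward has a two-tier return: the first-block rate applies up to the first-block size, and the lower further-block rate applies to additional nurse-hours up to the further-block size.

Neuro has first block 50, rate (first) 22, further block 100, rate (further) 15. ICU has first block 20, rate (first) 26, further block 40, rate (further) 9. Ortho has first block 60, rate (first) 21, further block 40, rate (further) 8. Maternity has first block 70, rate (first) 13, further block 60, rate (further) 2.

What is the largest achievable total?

Rank every tier by rate: ICU/T1 26 > Neuro/T1 22 > Ortho/T1 21 > Neuro/T2 15 > Maternity/T1 13 > ICU/T2 9 > Ortho/T2 8 > Maternity/T2 2.
Fill ICU T1 block (20 at 26) ; 200 left.
Neuro T1 at 22: fill all 50 ; 150 left.
Ortho/T1 (21): +60 ; 90 left.
Neuro/T2: +90 of 100 at 15; pool empty.
Total = 26×20 + 22×50 + 21×60 + 15×90 = 4230.

4230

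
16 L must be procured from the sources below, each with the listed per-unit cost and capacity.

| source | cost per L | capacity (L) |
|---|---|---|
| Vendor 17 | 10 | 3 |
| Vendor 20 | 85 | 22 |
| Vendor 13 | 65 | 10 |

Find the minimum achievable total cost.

Cheapest first:
Vendor 17 at 10: take all 3 L — 13 still needed.
Vendor 13 (65): use full 10 — 3 L to go.
Take 3 from Vendor 20 at 85 to finish.
Cost = 3×10 + 10×65 + 3×85 = 935.

935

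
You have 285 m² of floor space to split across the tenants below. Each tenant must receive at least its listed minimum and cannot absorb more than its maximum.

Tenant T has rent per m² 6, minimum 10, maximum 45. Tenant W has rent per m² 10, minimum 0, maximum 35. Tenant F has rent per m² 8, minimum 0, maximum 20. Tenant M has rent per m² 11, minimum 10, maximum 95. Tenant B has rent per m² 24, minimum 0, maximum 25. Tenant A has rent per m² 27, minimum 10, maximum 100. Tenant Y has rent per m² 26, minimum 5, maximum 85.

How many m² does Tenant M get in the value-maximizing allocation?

65

Meeting every minimum uses 10+0+0+10+0+10+5 = 35 m², leaving 250.
Highest rent per m² first: Tenant A 27 > Tenant Y 26 > Tenant B 24 > Tenant M 11 > Tenant W 10 > Tenant F 8 > Tenant T 6.
Tenant A: +90 to 100 (cap) → 160 left.
Tenant Y takes 80 more to reach its cap of 85 → 80 left.
Tenant B takes 25 more to reach its cap of 25 → 55 left.
Tenant M: +55 (room for 85) → 65. Pool exhausted.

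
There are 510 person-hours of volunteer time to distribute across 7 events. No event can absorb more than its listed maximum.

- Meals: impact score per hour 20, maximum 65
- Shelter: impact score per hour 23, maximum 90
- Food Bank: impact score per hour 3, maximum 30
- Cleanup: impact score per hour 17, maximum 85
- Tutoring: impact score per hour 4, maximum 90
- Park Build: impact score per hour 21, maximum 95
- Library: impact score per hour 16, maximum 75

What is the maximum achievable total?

8400

Highest impact score per hour first: Shelter 23 > Park Build 21 > Meals 20 > Cleanup 17 > Library 16 > Tutoring 4 > Food Bank 3.
Shelter: +90 to 90 (cap) ; 420 left.
Park Build: +95 to 95 (cap) ; 325 left.
Meals takes 65 to reach its cap of 65 ; 260 left.
Cleanup takes 85 to reach its cap of 85 ; 175 left.
Give Library 75 to hit its cap of 75 ; 100 left.
Tutoring takes 90 to reach its cap of 90 ; 10 left.
Only 10 left; Food Bank takes them to reach 10.
Total = 20×65 + 23×90 + 3×10 + 17×85 + 4×90 + 21×95 + 16×75 = 8400.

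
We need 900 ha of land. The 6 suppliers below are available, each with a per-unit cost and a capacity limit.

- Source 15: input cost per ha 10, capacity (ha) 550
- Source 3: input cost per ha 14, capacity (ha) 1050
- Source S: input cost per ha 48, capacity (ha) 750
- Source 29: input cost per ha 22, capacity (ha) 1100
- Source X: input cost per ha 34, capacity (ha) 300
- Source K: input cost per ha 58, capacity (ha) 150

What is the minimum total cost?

Use suppliers in increasing cost order.
Take 550 from Source 15 at 10 ; need 350 more.
Source 3 at 14: take 350 of its 1050 ; requirement met.
Source 29, Source X, Source S, Source K: unused.
Cost = 550×10 + 350×14 = 10400.

10400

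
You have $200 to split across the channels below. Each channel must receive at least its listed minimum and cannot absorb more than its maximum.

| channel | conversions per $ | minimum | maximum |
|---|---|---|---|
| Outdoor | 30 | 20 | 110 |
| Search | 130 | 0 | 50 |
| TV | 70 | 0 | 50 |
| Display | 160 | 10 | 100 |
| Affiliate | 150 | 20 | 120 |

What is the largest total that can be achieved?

Meeting every minimum uses 20+0+0+10+20 = 50 $, leaving 150.
Rank by conversions per $: Display 160 > Affiliate 150 > Search 130 > TV 70 > Outdoor 30.
Display: +90 to 100 (cap) — 60 left.
Affiliate has room for 100 more but only 60 remain, so it gets 80.
Total = 30×20 + 160×100 + 150×80 = 28600.

28600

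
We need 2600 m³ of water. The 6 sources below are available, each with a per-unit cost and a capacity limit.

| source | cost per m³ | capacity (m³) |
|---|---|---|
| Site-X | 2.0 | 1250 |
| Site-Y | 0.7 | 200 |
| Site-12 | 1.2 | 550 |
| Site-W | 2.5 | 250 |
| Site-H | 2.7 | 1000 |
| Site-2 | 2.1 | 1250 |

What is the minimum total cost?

4560

Use sources in increasing cost order.
Site-Y at 0.7: take all 200 m³ — 2400 still needed.
Take 550 from Site-12 at 1.2 — need 1850 more.
Take 1250 from Site-X at 2.0 — need 600 more.
Site-2 at 2.1: take 600 of its 1250 — requirement met.
Site-W, Site-H: unused.
Cost = 200×0.7 + 550×1.2 + 1250×2.0 + 600×2.1 = 4560.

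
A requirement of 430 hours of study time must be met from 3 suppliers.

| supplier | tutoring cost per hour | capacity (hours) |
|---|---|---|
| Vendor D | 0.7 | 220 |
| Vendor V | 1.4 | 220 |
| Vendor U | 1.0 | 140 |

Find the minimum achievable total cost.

392

Cheapest first:
Vendor D (0.7): use full 220 ; 210 hours to go.
Vendor U (1.0): use full 140 ; 70 hours to go.
Take 70 from Vendor V at 1.4 to finish.
Cost = 220×0.7 + 140×1.0 + 70×1.4 = 392.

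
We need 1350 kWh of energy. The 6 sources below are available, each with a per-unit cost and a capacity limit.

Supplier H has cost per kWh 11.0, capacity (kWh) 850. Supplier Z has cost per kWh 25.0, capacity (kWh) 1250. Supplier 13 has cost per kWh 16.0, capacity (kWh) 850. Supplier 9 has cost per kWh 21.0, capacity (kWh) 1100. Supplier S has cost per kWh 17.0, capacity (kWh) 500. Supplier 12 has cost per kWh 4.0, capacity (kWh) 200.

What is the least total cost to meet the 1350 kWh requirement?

Use sources in increasing cost order.
Take 200 from Supplier 12 at 4.0 ; need 1150 more.
Supplier H at 11.0: take all 850 kWh ; 300 still needed.
Take 300 from Supplier 13 at 16.0 to finish.
Supplier S, Supplier 9, Supplier Z: unused.
Cost = 200×4.0 + 850×11.0 + 300×16.0 = 14950.

14950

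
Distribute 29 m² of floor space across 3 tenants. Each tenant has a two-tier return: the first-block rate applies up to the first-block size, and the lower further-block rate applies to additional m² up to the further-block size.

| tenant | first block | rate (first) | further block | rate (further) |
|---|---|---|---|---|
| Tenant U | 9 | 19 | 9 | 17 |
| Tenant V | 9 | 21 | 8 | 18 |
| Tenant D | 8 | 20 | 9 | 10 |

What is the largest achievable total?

574

Treat each block as its own option and order by rate: Tenant V/T1 21 > Tenant D/T1 20 > Tenant U/T1 19 > Tenant V/T2 18 > Tenant U/T2 17 > Tenant D/T2 10.
Tenant V T1 at 21: fill all 9 → 20 left.
Tenant D/T1 (20): +8 → 12 left.
Tenant U/T1 (19): +9 → 3 left.
Tenant V T2 at 18: only 3 left, fill 3.
Total = 21×9 + 20×8 + 19×9 + 18×3 = 574.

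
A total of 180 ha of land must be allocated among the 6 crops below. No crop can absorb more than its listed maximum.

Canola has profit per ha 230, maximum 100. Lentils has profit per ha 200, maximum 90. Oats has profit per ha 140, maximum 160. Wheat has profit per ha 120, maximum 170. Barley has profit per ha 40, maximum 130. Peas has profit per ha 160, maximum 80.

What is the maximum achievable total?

39000

Order the crops by profit per ha: Canola 230 > Lentils 200 > Peas 160 > Oats 140 > Wheat 120 > Barley 40.
Canola takes 100 to reach its cap of 100 — 80 left.
Lentils has room for 90 but only 80 remain, so it gets 80.
Total = 230×100 + 200×80 = 39000.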